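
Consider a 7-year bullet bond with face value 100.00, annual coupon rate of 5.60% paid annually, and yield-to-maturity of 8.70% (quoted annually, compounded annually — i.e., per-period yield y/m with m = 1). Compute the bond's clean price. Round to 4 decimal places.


Coupon per period c = face * coupon_rate / m = 5.600000
Periods per year m = 1; per-period yield y/m = 0.087000
Number of cashflows N = 7
Cashflows (t years, CF_t, discount factor 1/(1+y/m)^(m*t), PV):
  t = 1.0000: CF_t = 5.600000, DF = 0.919963, PV = 5.151794
  t = 2.0000: CF_t = 5.600000, DF = 0.846332, PV = 4.739461
  t = 3.0000: CF_t = 5.600000, DF = 0.778595, PV = 4.360130
  t = 4.0000: CF_t = 5.600000, DF = 0.716278, PV = 4.011159
  t = 5.0000: CF_t = 5.600000, DF = 0.658950, PV = 3.690118
  t = 6.0000: CF_t = 5.600000, DF = 0.606209, PV = 3.394773
  t = 7.0000: CF_t = 105.600000, DF = 0.557690, PV = 58.892109
Price P = sum_t PV_t = 84.239544

Answer: Price = 84.2395


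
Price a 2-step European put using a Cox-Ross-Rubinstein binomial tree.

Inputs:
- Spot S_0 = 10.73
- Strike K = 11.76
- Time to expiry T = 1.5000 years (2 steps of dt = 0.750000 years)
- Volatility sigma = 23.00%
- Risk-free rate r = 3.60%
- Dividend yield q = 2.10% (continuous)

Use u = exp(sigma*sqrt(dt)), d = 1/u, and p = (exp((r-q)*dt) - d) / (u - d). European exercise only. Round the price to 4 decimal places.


dt = T/N = 0.750000
u = exp(sigma*sqrt(dt)) = 1.220409; d = 1/u = 0.819398
p = (exp((r-q)*dt) - d) / (u - d) = 0.478580
Discount per step: exp(-r*dt) = 0.973361
Stock lattice S(k, i) with i counting down-moves:
  k=0: S(0,0) = 10.7300
  k=1: S(1,0) = 13.0950; S(1,1) = 8.7921
  k=2: S(2,0) = 15.9812; S(2,1) = 10.7300; S(2,2) = 7.2043
Terminal payoffs V(N, i) = max(K - S_T, 0):
  V(2,0) = 0.000000; V(2,1) = 1.030000; V(2,2) = 4.555745
Backward induction: V(k, i) = exp(-r*dt) * [p * V(k+1, i) + (1-p) * V(k+1, i+1)].
  V(1,0) = exp(-r*dt) * [p*0.000000 + (1-p)*1.030000] = 0.522756
  V(1,1) = exp(-r*dt) * [p*1.030000 + (1-p)*4.555745] = 2.791983
  V(0,0) = exp(-r*dt) * [p*0.522756 + (1-p)*2.791983] = 1.660531

Answer: Price = V(0,0) = 1.6605


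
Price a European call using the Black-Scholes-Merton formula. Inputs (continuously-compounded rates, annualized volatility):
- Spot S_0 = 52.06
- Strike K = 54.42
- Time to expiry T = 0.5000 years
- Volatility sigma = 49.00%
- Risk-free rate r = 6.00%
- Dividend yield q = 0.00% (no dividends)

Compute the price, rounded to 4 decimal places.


d1 = (ln(S/K) + (r - q + 0.5*sigma^2) * T) / (sigma * sqrt(T)) = 0.13186868
d2 = d1 - sigma * sqrt(T) = -0.21461364
exp(-rT) = 0.97044553; exp(-qT) = 1.00000000
C = S_0 * exp(-qT) * N(d1) - K * exp(-rT) * N(d2)
N(d1) = 0.55245592; N(d2) = 0.41503428
C = 52.0600 * 1.00000000 * 0.55245592 - 54.4200 * 0.97044553 * 0.41503428 = 6.8422

Answer: Price = 6.8422


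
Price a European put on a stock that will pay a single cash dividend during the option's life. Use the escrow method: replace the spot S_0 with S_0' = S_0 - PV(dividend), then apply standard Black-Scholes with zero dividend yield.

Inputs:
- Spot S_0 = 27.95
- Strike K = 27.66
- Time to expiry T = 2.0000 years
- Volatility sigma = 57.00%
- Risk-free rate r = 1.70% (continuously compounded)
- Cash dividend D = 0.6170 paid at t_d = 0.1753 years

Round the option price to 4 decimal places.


PV(D) = D * exp(-r * t_d) = 0.6170 * 0.99702434 = 0.61516402
S_0' = S_0 - PV(D) = 27.9500 - 0.61516402 = 27.33483598
d1 = (ln(S_0'/K) + (r + sigma^2/2)*T) / (sigma*sqrt(T)) = 0.43055931
d2 = d1 - sigma*sqrt(T) = -0.37554242
exp(-rT) = 0.96657150
N(-d1) = 0.33339442; N(-d2) = 0.64637145
P = K * exp(-rT) * N(-d2) - S_0' * N(-d1) = 27.6600 * 0.96657150 * 0.64637145 - 27.33483598 * 0.33339442 = 8.1677

Answer: Price = 8.1677


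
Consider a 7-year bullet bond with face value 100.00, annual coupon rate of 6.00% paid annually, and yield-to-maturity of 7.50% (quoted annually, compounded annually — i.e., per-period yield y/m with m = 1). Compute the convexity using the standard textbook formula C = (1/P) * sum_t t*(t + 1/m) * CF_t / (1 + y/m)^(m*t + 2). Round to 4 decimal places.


Coupon per period c = face * coupon_rate / m = 6.000000
Periods per year m = 1; per-period yield y/m = 0.075000
Number of cashflows N = 7
Cashflows (t years, CF_t, discount factor 1/(1+y/m)^(m*t), PV):
  t = 1.0000: CF_t = 6.000000, DF = 0.930233, PV = 5.581395
  t = 2.0000: CF_t = 6.000000, DF = 0.865333, PV = 5.191996
  t = 3.0000: CF_t = 6.000000, DF = 0.804961, PV = 4.829763
  t = 4.0000: CF_t = 6.000000, DF = 0.748801, PV = 4.492803
  t = 5.0000: CF_t = 6.000000, DF = 0.696559, PV = 4.179352
  t = 6.0000: CF_t = 6.000000, DF = 0.647962, PV = 3.887769
  t = 7.0000: CF_t = 106.000000, DF = 0.602755, PV = 63.892019
Price P = sum_t PV_t = 92.055098
Convexity numerator sum_t t*(t + 1/m) * CF_t / (1+y/m)^(m*t + 2):
  t = 1.0000: term = 9.659527
  t = 2.0000: term = 26.956819
  t = 3.0000: term = 50.152222
  t = 4.0000: term = 77.755382
  t = 5.0000: term = 108.495882
  t = 6.0000: term = 141.296963
  t = 7.0000: term = 3096.119495
Convexity = (1/P) * sum = 3510.436290 / 92.055098 = 38.134078

Answer: Convexity = 38.1341


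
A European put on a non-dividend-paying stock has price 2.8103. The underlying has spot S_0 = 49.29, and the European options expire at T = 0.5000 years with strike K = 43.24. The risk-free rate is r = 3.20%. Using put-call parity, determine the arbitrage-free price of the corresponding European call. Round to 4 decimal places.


Put-call parity: C - P = S_0 * exp(-qT) - K * exp(-rT).
S_0 * exp(-qT) = 49.2900 * 1.00000000 = 49.29000000
K * exp(-rT) = 43.2400 * 0.98412732 = 42.55366532
C = P + S*exp(-qT) - K*exp(-rT)
C = 2.8103 + 49.29000000 - 42.55366532 = 9.5466

Answer: Call price = 9.5466


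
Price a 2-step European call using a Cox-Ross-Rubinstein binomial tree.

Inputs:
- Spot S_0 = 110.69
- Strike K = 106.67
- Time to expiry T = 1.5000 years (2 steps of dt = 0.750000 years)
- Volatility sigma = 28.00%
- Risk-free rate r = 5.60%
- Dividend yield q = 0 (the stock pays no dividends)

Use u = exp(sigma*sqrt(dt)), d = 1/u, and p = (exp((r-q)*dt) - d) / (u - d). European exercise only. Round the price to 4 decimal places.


Answer: Price = V(0,0) = 20.5286

Derivation:
dt = T/N = 0.750000
u = exp(sigma*sqrt(dt)) = 1.274415; d = 1/u = 0.784674
p = (exp((r-q)*dt) - d) / (u - d) = 0.527260
Discount per step: exp(-r*dt) = 0.958870
Stock lattice S(k, i) with i counting down-moves:
  k=0: S(0,0) = 110.6900
  k=1: S(1,0) = 141.0650; S(1,1) = 86.8555
  k=2: S(2,0) = 179.7753; S(2,1) = 110.6900; S(2,2) = 68.1533
Terminal payoffs V(N, i) = max(S_T - K, 0):
  V(2,0) = 73.105298; V(2,1) = 4.020000; V(2,2) = 0.000000
Backward induction: V(k, i) = exp(-r*dt) * [p * V(k+1, i) + (1-p) * V(k+1, i+1)].
  V(1,0) = exp(-r*dt) * [p*73.105298 + (1-p)*4.020000] = 38.782338
  V(1,1) = exp(-r*dt) * [p*4.020000 + (1-p)*0.000000] = 2.032405
  V(0,0) = exp(-r*dt) * [p*38.782338 + (1-p)*2.032405] = 20.528596


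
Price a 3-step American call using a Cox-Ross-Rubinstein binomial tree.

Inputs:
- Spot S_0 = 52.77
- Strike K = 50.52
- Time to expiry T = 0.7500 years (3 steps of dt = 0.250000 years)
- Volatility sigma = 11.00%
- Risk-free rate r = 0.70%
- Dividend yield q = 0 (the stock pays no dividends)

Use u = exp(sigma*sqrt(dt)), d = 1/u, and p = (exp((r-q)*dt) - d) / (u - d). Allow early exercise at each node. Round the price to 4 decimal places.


dt = T/N = 0.250000
u = exp(sigma*sqrt(dt)) = 1.056541; d = 1/u = 0.946485
p = (exp((r-q)*dt) - d) / (u - d) = 0.502168
Discount per step: exp(-r*dt) = 0.998252
Stock lattice S(k, i) with i counting down-moves:
  k=0: S(0,0) = 52.7700
  k=1: S(1,0) = 55.7536; S(1,1) = 49.9460
  k=2: S(2,0) = 58.9060; S(2,1) = 52.7700; S(2,2) = 47.2732
  k=3: S(3,0) = 62.2366; S(3,1) = 55.7536; S(3,2) = 49.9460; S(3,3) = 44.7434
Terminal payoffs V(N, i) = max(S_T - K, 0):
  V(3,0) = 11.716575; V(3,1) = 5.233648; V(3,2) = 0.000000; V(3,3) = 0.000000
Backward induction: V(k, i) = exp(-r*dt) * [p * V(k+1, i) + (1-p) * V(k+1, i+1)]; then take max(V_cont, immediate exercise) for American.
  V(2,0) = exp(-r*dt) * [p*11.716575 + (1-p)*5.233648] = 8.474326; exercise = 8.385994; V(2,0) = max -> 8.474326
  V(2,1) = exp(-r*dt) * [p*5.233648 + (1-p)*0.000000] = 2.623578; exercise = 2.250000; V(2,1) = max -> 2.623578
  V(2,2) = exp(-r*dt) * [p*0.000000 + (1-p)*0.000000] = 0.000000; exercise = 0.000000; V(2,2) = max -> 0.000000
  V(1,0) = exp(-r*dt) * [p*8.474326 + (1-p)*2.623578] = 5.551915; exercise = 5.233648; V(1,0) = max -> 5.551915
  V(1,1) = exp(-r*dt) * [p*2.623578 + (1-p)*0.000000] = 1.315174; exercise = 0.000000; V(1,1) = max -> 1.315174
  V(0,0) = exp(-r*dt) * [p*5.551915 + (1-p)*1.315174] = 3.436712; exercise = 2.250000; V(0,0) = max -> 3.436712

Answer: Price = V(0,0) = 3.4367


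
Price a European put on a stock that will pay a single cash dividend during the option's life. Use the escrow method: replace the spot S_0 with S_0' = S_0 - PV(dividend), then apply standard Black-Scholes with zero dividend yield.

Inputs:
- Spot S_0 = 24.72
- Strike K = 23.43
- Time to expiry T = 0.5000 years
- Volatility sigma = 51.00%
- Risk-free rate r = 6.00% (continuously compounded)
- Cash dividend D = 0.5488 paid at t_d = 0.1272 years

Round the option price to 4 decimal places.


PV(D) = D * exp(-r * t_d) = 0.5488 * 0.99239705 = 0.54462750
S_0' = S_0 - PV(D) = 24.7200 - 0.54462750 = 24.17537250
d1 = (ln(S_0'/K) + (r + sigma^2/2)*T) / (sigma*sqrt(T)) = 0.35034284
d2 = d1 - sigma*sqrt(T) = -0.01028162
exp(-rT) = 0.97044553
N(-d1) = 0.36304071; N(-d2) = 0.50410170
P = K * exp(-rT) * N(-d2) - S_0' * N(-d1) = 23.4300 * 0.97044553 * 0.50410170 - 24.17537250 * 0.36304071 = 2.6854

Answer: Price = 2.6854


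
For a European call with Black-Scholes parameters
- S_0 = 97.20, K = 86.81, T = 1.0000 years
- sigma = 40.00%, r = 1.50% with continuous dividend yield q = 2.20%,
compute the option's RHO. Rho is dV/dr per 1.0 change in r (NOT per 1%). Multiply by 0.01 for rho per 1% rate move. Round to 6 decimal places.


d1 = 0.4651222227; d2 = 0.0651222227
phi(d1) = 0.3580409641; exp(-qT) = 0.9782402351; exp(-rT) = 0.9851119396
N(d2) = 0.5259616566
Rho = K*T*exp(-rT)*N(d2) = 86.8100 * 1.0000 * 0.9851119396 * 0.5259616566 = 44.978961

Answer: Rho = 44.978961


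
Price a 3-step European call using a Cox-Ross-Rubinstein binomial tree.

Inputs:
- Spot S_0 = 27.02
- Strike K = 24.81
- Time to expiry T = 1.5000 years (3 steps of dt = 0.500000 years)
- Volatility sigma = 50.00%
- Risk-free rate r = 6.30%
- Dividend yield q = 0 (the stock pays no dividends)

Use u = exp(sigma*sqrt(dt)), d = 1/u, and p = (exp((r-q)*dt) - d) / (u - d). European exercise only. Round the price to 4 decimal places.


Answer: Price = V(0,0) = 8.8475

Derivation:
dt = T/N = 0.500000
u = exp(sigma*sqrt(dt)) = 1.424119; d = 1/u = 0.702189
p = (exp((r-q)*dt) - d) / (u - d) = 0.456848
Discount per step: exp(-r*dt) = 0.968991
Stock lattice S(k, i) with i counting down-moves:
  k=0: S(0,0) = 27.0200
  k=1: S(1,0) = 38.4797; S(1,1) = 18.9731
  k=2: S(2,0) = 54.7997; S(2,1) = 27.0200; S(2,2) = 13.3227
  k=3: S(3,0) = 78.0412; S(3,1) = 38.4797; S(3,2) = 18.9731; S(3,3) = 9.3551
Terminal payoffs V(N, i) = max(S_T - K, 0):
  V(3,0) = 53.231248; V(3,1) = 13.669696; V(3,2) = 0.000000; V(3,3) = 0.000000
Backward induction: V(k, i) = exp(-r*dt) * [p * V(k+1, i) + (1-p) * V(k+1, i+1)].
  V(2,0) = exp(-r*dt) * [p*53.231248 + (1-p)*13.669696] = 30.759001
  V(2,1) = exp(-r*dt) * [p*13.669696 + (1-p)*0.000000] = 6.051329
  V(2,2) = exp(-r*dt) * [p*0.000000 + (1-p)*0.000000] = 0.000000
  V(1,0) = exp(-r*dt) * [p*30.759001 + (1-p)*6.051329] = 16.801327
  V(1,1) = exp(-r*dt) * [p*6.051329 + (1-p)*0.000000] = 2.678815
  V(0,0) = exp(-r*dt) * [p*16.801327 + (1-p)*2.678815] = 8.847530


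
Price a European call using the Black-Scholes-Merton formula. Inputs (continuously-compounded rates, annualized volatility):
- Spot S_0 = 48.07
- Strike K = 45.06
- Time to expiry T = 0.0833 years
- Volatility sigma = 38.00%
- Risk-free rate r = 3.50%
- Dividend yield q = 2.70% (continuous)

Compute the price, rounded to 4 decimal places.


d1 = (ln(S/K) + (r - q + 0.5*sigma^2) * T) / (sigma * sqrt(T)) = 0.65050614
d2 = d1 - sigma * sqrt(T) = 0.54083153
exp(-rT) = 0.99708875; exp(-qT) = 0.99775343
C = S_0 * exp(-qT) * N(d1) - K * exp(-rT) * N(d2)
N(d1) = 0.74231733; N(d2) = 0.70568815
C = 48.0700 * 0.99775343 * 0.74231733 - 45.0600 * 0.99708875 * 0.70568815 = 3.8973

Answer: Price = 3.8973


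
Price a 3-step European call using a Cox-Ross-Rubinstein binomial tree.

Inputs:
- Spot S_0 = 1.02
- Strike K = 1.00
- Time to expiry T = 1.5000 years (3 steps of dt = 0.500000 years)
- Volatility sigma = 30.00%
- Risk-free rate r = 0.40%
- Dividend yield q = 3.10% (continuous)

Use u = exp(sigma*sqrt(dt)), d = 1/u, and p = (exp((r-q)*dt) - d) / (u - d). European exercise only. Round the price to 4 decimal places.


Answer: Price = V(0,0) = 0.1449

Derivation:
dt = T/N = 0.500000
u = exp(sigma*sqrt(dt)) = 1.236311; d = 1/u = 0.808858
p = (exp((r-q)*dt) - d) / (u - d) = 0.415795
Discount per step: exp(-r*dt) = 0.998002
Stock lattice S(k, i) with i counting down-moves:
  k=0: S(0,0) = 1.0200
  k=1: S(1,0) = 1.2610; S(1,1) = 0.8250
  k=2: S(2,0) = 1.5590; S(2,1) = 1.0200; S(2,2) = 0.6673
  k=3: S(3,0) = 1.9275; S(3,1) = 1.2610; S(3,2) = 0.8250; S(3,3) = 0.5398
Terminal payoffs V(N, i) = max(S_T - K, 0):
  V(3,0) = 0.927452; V(3,1) = 0.261037; V(3,2) = 0.000000; V(3,3) = 0.000000
Backward induction: V(k, i) = exp(-r*dt) * [p * V(k+1, i) + (1-p) * V(k+1, i+1)].
  V(2,0) = exp(-r*dt) * [p*0.927452 + (1-p)*0.261037] = 0.537054
  V(2,1) = exp(-r*dt) * [p*0.261037 + (1-p)*0.000000] = 0.108321
  V(2,2) = exp(-r*dt) * [p*0.000000 + (1-p)*0.000000] = 0.000000
  V(1,0) = exp(-r*dt) * [p*0.537054 + (1-p)*0.108321] = 0.286013
  V(1,1) = exp(-r*dt) * [p*0.108321 + (1-p)*0.000000] = 0.044949
  V(0,0) = exp(-r*dt) * [p*0.286013 + (1-p)*0.044949] = 0.144892


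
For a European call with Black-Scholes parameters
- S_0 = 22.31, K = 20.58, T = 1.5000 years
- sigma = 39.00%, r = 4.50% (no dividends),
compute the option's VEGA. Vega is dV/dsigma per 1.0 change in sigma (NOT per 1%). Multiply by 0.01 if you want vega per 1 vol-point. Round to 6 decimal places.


d1 = 0.5491259365; d2 = 0.0714754366
phi(d1) = 0.3431086287; exp(-qT) = 1.0000000000; exp(-rT) = 0.9347277206
Vega = S * exp(-qT) * phi(d1) * sqrt(T) = 22.3100 * 1.0000000000 * 0.3431086287 * 1.2247448714 = 9.375120

Answer: Vega = 9.375120


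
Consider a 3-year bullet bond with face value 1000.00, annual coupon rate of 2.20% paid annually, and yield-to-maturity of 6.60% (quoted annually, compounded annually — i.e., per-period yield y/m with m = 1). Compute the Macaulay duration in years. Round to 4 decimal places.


Coupon per period c = face * coupon_rate / m = 22.000000
Periods per year m = 1; per-period yield y/m = 0.066000
Number of cashflows N = 3
Cashflows (t years, CF_t, discount factor 1/(1+y/m)^(m*t), PV):
  t = 1.0000: CF_t = 22.000000, DF = 0.938086, PV = 20.637899
  t = 2.0000: CF_t = 22.000000, DF = 0.880006, PV = 19.360130
  t = 3.0000: CF_t = 1022.000000, DF = 0.825521, PV = 843.682968
Price P = sum_t PV_t = 883.680997
Macaulay numerator sum_t t * PV_t:
  t * PV_t at t = 1.0000: 20.637899
  t * PV_t at t = 2.0000: 38.720260
  t * PV_t at t = 3.0000: 2531.048904
Macaulay duration D = (sum_t t * PV_t) / P = 2590.407062 / 883.680997 = 2.931383

Answer: Macaulay duration = 2.9314 years


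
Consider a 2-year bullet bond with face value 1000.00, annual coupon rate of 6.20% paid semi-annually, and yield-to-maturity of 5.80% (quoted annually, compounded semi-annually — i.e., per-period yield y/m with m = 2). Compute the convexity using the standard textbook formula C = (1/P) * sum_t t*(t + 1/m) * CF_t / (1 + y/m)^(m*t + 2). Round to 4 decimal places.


Answer: Convexity = 4.4457

Derivation:
Coupon per period c = face * coupon_rate / m = 31.000000
Periods per year m = 2; per-period yield y/m = 0.029000
Number of cashflows N = 4
Cashflows (t years, CF_t, discount factor 1/(1+y/m)^(m*t), PV):
  t = 0.5000: CF_t = 31.000000, DF = 0.971817, PV = 30.126336
  t = 1.0000: CF_t = 31.000000, DF = 0.944429, PV = 29.277295
  t = 1.5000: CF_t = 31.000000, DF = 0.917812, PV = 28.452181
  t = 2.0000: CF_t = 1031.000000, DF = 0.891946, PV = 919.596196
Price P = sum_t PV_t = 1007.452009
Convexity numerator sum_t t*(t + 1/m) * CF_t / (1+y/m)^(m*t + 2):
  t = 0.5000: term = 14.226091
  t = 1.0000: term = 41.475483
  t = 1.5000: term = 80.613184
  t = 2.0000: term = 4342.465943
Convexity = (1/P) * sum = 4478.780701 / 1007.452009 = 4.445652


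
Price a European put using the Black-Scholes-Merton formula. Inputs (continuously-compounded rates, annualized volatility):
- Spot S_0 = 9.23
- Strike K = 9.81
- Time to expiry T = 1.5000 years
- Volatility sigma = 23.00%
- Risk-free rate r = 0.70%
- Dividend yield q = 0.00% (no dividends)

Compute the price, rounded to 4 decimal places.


Answer: Price = 1.3162

Derivation:
d1 = (ln(S/K) + (r - q + 0.5*sigma^2) * T) / (sigma * sqrt(T)) = -0.03822704
d2 = d1 - sigma * sqrt(T) = -0.31991836
exp(-rT) = 0.98955493; exp(-qT) = 1.00000000
P = K * exp(-rT) * N(-d2) - S_0 * exp(-qT) * N(-d1)
N(-d1) = 0.51524667; N(-d2) = 0.62548489
P = 9.8100 * 0.98955493 * 0.62548489 - 9.2300 * 1.00000000 * 0.51524667 = 1.3162


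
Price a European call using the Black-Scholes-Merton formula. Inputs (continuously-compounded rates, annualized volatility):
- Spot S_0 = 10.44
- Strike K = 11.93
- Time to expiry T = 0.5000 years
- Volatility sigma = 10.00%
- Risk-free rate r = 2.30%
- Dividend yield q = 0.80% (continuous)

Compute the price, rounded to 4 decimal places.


d1 = (ln(S/K) + (r - q + 0.5*sigma^2) * T) / (sigma * sqrt(T)) = -1.74530434
d2 = d1 - sigma * sqrt(T) = -1.81601502
exp(-rT) = 0.98856587; exp(-qT) = 0.99600799
C = S_0 * exp(-qT) * N(d1) - K * exp(-rT) * N(d2)
N(d1) = 0.04046595; N(d2) = 0.03468403
C = 10.4400 * 0.99600799 * 0.04046595 - 11.9300 * 0.98856587 * 0.03468403 = 0.0117

Answer: Price = 0.0117


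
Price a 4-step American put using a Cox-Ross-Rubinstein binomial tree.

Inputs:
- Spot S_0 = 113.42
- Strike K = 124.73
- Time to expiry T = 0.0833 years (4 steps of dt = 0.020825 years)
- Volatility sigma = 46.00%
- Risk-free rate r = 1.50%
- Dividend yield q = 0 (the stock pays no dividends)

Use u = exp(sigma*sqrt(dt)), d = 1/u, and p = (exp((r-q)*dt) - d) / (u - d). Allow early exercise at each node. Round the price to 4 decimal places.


dt = T/N = 0.020825
u = exp(sigma*sqrt(dt)) = 1.068635; d = 1/u = 0.935773
p = (exp((r-q)*dt) - d) / (u - d) = 0.485762
Discount per step: exp(-r*dt) = 0.999688
Stock lattice S(k, i) with i counting down-moves:
  k=0: S(0,0) = 113.4200
  k=1: S(1,0) = 121.2046; S(1,1) = 106.1354
  k=2: S(2,0) = 129.5234; S(2,1) = 113.4200; S(2,2) = 99.3187
  k=3: S(3,0) = 138.4132; S(3,1) = 121.2046; S(3,2) = 106.1354; S(3,3) = 92.9398
  k=4: S(4,0) = 147.9132; S(4,1) = 129.5234; S(4,2) = 113.4200; S(4,3) = 99.3187; S(4,4) = 86.9706
Terminal payoffs V(N, i) = max(K - S_T, 0):
  V(4,0) = 0.000000; V(4,1) = 0.000000; V(4,2) = 11.310000; V(4,3) = 25.411313; V(4,4) = 37.759434
Backward induction: V(k, i) = exp(-r*dt) * [p * V(k+1, i) + (1-p) * V(k+1, i+1)]; then take max(V_cont, immediate exercise) for American.
  V(3,0) = exp(-r*dt) * [p*0.000000 + (1-p)*0.000000] = 0.000000; exercise = 0.000000; V(3,0) = max -> 0.000000
  V(3,1) = exp(-r*dt) * [p*0.000000 + (1-p)*11.310000] = 5.814214; exercise = 3.525434; V(3,1) = max -> 5.814214
  V(3,2) = exp(-r*dt) * [p*11.310000 + (1-p)*25.411313] = 18.555632; exercise = 18.594589; V(3,2) = max -> 18.594589
  V(3,3) = exp(-r*dt) * [p*25.411313 + (1-p)*37.759434] = 31.751265; exercise = 31.790221; V(3,3) = max -> 31.790221
  V(2,0) = exp(-r*dt) * [p*0.000000 + (1-p)*5.814214] = 2.988956; exercise = 0.000000; V(2,0) = max -> 2.988956
  V(2,1) = exp(-r*dt) * [p*5.814214 + (1-p)*18.594589] = 12.382499; exercise = 11.310000; V(2,1) = max -> 12.382499
  V(2,2) = exp(-r*dt) * [p*18.594589 + (1-p)*31.790221] = 25.372356; exercise = 25.411313; V(2,2) = max -> 25.411313
  V(1,0) = exp(-r*dt) * [p*2.988956 + (1-p)*12.382499] = 7.817029; exercise = 3.525434; V(1,0) = max -> 7.817029
  V(1,1) = exp(-r*dt) * [p*12.382499 + (1-p)*25.411313] = 19.076449; exercise = 18.594589; V(1,1) = max -> 19.076449
  V(0,0) = exp(-r*dt) * [p*7.817029 + (1-p)*19.076449] = 13.602800; exercise = 11.310000; V(0,0) = max -> 13.602800

Answer: Price = V(0,0) = 13.6028


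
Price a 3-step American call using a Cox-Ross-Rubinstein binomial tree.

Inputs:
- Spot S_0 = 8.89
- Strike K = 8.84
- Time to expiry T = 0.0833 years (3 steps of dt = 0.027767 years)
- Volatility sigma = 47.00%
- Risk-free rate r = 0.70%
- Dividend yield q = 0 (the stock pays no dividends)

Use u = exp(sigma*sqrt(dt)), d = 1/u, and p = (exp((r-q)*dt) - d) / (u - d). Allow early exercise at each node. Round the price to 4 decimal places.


dt = T/N = 0.027767
u = exp(sigma*sqrt(dt)) = 1.081466; d = 1/u = 0.924671
p = (exp((r-q)*dt) - d) / (u - d) = 0.481670
Discount per step: exp(-r*dt) = 0.999806
Stock lattice S(k, i) with i counting down-moves:
  k=0: S(0,0) = 8.8900
  k=1: S(1,0) = 9.6142; S(1,1) = 8.2203
  k=2: S(2,0) = 10.3975; S(2,1) = 8.8900; S(2,2) = 7.6011
  k=3: S(3,0) = 11.2445; S(3,1) = 9.6142; S(3,2) = 8.2203; S(3,3) = 7.0285
Terminal payoffs V(N, i) = max(S_T - K, 0):
  V(3,0) = 2.404510; V(3,1) = 0.774234; V(3,2) = 0.000000; V(3,3) = 0.000000
Backward induction: V(k, i) = exp(-r*dt) * [p * V(k+1, i) + (1-p) * V(k+1, i+1)]; then take max(V_cont, immediate exercise) for American.
  V(2,0) = exp(-r*dt) * [p*2.404510 + (1-p)*0.774234] = 1.559187; exercise = 1.557469; V(2,0) = max -> 1.559187
  V(2,1) = exp(-r*dt) * [p*0.774234 + (1-p)*0.000000] = 0.372853; exercise = 0.050000; V(2,1) = max -> 0.372853
  V(2,2) = exp(-r*dt) * [p*0.000000 + (1-p)*0.000000] = 0.000000; exercise = 0.000000; V(2,2) = max -> 0.000000
  V(1,0) = exp(-r*dt) * [p*1.559187 + (1-p)*0.372853] = 0.944091; exercise = 0.774234; V(1,0) = max -> 0.944091
  V(1,1) = exp(-r*dt) * [p*0.372853 + (1-p)*0.000000] = 0.179557; exercise = 0.000000; V(1,1) = max -> 0.179557
  V(0,0) = exp(-r*dt) * [p*0.944091 + (1-p)*0.179557] = 0.547704; exercise = 0.050000; V(0,0) = max -> 0.547704

Answer: Price = V(0,0) = 0.5477


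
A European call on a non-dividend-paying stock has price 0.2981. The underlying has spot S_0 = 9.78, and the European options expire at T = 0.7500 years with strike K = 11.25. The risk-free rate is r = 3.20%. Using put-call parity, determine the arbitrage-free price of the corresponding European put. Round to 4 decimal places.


Answer: Put price = 1.5013

Derivation:
Put-call parity: C - P = S_0 * exp(-qT) - K * exp(-rT).
S_0 * exp(-qT) = 9.7800 * 1.00000000 = 9.78000000
K * exp(-rT) = 11.2500 * 0.97628571 = 10.98321423
P = C - S*exp(-qT) + K*exp(-rT)
P = 0.2981 - 9.78000000 + 10.98321423 = 1.5013


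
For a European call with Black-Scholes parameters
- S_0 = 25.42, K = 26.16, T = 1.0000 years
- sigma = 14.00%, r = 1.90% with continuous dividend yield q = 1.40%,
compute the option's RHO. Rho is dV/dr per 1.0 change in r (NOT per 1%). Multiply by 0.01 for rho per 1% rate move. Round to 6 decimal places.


d1 = -0.0992518631; d2 = -0.2392518631
phi(d1) = 0.3969821350; exp(-qT) = 0.9860975443; exp(-rT) = 0.9811793622
N(d2) = 0.4054551446
Rho = K*T*exp(-rT)*N(d2) = 26.1600 * 1.0000 * 0.9811793622 * 0.4054551446 = 10.407082

Answer: Rho = 10.407082


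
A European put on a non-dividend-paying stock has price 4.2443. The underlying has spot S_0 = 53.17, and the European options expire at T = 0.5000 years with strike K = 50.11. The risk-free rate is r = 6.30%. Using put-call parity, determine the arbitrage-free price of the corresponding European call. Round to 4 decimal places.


Put-call parity: C - P = S_0 * exp(-qT) - K * exp(-rT).
S_0 * exp(-qT) = 53.1700 * 1.00000000 = 53.17000000
K * exp(-rT) = 50.1100 * 0.96899096 = 48.55613683
C = P + S*exp(-qT) - K*exp(-rT)
C = 4.2443 + 53.17000000 - 48.55613683 = 8.8582

Answer: Call price = 8.8582


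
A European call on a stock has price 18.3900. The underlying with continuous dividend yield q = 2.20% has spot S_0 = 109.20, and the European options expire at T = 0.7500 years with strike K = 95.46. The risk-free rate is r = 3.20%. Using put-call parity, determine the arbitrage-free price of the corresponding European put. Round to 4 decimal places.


Put-call parity: C - P = S_0 * exp(-qT) - K * exp(-rT).
S_0 * exp(-qT) = 109.2000 * 0.98363538 = 107.41298343
K * exp(-rT) = 95.4600 * 0.97628571 = 93.19623385
P = C - S*exp(-qT) + K*exp(-rT)
P = 18.3900 - 107.41298343 + 93.19623385 = 4.1733

Answer: Put price = 4.1733


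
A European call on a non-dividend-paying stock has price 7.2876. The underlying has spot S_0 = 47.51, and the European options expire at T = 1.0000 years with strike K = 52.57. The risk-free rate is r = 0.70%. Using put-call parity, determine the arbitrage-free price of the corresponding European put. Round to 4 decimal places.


Put-call parity: C - P = S_0 * exp(-qT) - K * exp(-rT).
S_0 * exp(-qT) = 47.5100 * 1.00000000 = 47.51000000
K * exp(-rT) = 52.5700 * 0.99302444 = 52.20329497
P = C - S*exp(-qT) + K*exp(-rT)
P = 7.2876 - 47.51000000 + 52.20329497 = 11.9809

Answer: Put price = 11.9809


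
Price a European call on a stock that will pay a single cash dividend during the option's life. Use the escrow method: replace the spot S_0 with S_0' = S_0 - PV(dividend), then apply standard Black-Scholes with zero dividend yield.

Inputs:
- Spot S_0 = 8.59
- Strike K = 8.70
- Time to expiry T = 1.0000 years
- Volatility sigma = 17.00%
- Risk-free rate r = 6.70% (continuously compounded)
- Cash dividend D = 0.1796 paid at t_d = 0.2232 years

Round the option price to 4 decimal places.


Answer: Price = 0.7097

Derivation:
PV(D) = D * exp(-r * t_d) = 0.1796 * 0.98515686 = 0.17693417
S_0' = S_0 - PV(D) = 8.5900 - 0.17693417 = 8.41306583
d1 = (ln(S_0'/K) + (r + sigma^2/2)*T) / (sigma*sqrt(T)) = 0.28184075
d2 = d1 - sigma*sqrt(T) = 0.11184075
exp(-rT) = 0.93519520
N(d1) = 0.61096719; N(d2) = 0.54452516
C = S_0' * N(d1) - K * exp(-rT) * N(d2) = 8.41306583 * 0.61096719 - 8.7000 * 0.93519520 * 0.54452516 = 0.7097


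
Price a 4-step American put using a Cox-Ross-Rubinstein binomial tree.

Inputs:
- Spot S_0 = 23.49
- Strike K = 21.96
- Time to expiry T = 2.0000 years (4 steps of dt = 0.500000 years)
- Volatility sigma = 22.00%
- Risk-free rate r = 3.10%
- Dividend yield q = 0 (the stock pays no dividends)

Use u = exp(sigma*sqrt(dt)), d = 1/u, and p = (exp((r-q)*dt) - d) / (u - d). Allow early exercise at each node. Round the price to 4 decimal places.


Answer: Price = V(0,0) = 1.6336

Derivation:
dt = T/N = 0.500000
u = exp(sigma*sqrt(dt)) = 1.168316; d = 1/u = 0.855933
p = (exp((r-q)*dt) - d) / (u - d) = 0.511192
Discount per step: exp(-r*dt) = 0.984620
Stock lattice S(k, i) with i counting down-moves:
  k=0: S(0,0) = 23.4900
  k=1: S(1,0) = 27.4437; S(1,1) = 20.1059
  k=2: S(2,0) = 32.0630; S(2,1) = 23.4900; S(2,2) = 17.2093
  k=3: S(3,0) = 37.4597; S(3,1) = 27.4437; S(3,2) = 20.1059; S(3,3) = 14.7300
  k=4: S(4,0) = 43.7648; S(4,1) = 32.0630; S(4,2) = 23.4900; S(4,3) = 17.2093; S(4,4) = 12.6079
Terminal payoffs V(N, i) = max(K - S_T, 0):
  V(4,0) = 0.000000; V(4,1) = 0.000000; V(4,2) = 0.000000; V(4,3) = 4.750736; V(4,4) = 9.352135
Backward induction: V(k, i) = exp(-r*dt) * [p * V(k+1, i) + (1-p) * V(k+1, i+1)]; then take max(V_cont, immediate exercise) for American.
  V(3,0) = exp(-r*dt) * [p*0.000000 + (1-p)*0.000000] = 0.000000; exercise = 0.000000; V(3,0) = max -> 0.000000
  V(3,1) = exp(-r*dt) * [p*0.000000 + (1-p)*0.000000] = 0.000000; exercise = 0.000000; V(3,1) = max -> 0.000000
  V(3,2) = exp(-r*dt) * [p*0.000000 + (1-p)*4.750736] = 2.286479; exercise = 1.854140; V(3,2) = max -> 2.286479
  V(3,3) = exp(-r*dt) * [p*4.750736 + (1-p)*9.352135] = 6.892272; exercise = 7.230028; V(3,3) = max -> 7.230028
  V(2,0) = exp(-r*dt) * [p*0.000000 + (1-p)*0.000000] = 0.000000; exercise = 0.000000; V(2,0) = max -> 0.000000
  V(2,1) = exp(-r*dt) * [p*0.000000 + (1-p)*2.286479] = 1.100459; exercise = 0.000000; V(2,1) = max -> 1.100459
  V(2,2) = exp(-r*dt) * [p*2.286479 + (1-p)*7.230028] = 4.630590; exercise = 4.750736; V(2,2) = max -> 4.750736
  V(1,0) = exp(-r*dt) * [p*0.000000 + (1-p)*1.100459] = 0.529639; exercise = 0.000000; V(1,0) = max -> 0.529639
  V(1,1) = exp(-r*dt) * [p*1.100459 + (1-p)*4.750736] = 2.840373; exercise = 1.854140; V(1,1) = max -> 2.840373
  V(0,0) = exp(-r*dt) * [p*0.529639 + (1-p)*2.840373] = 1.633625; exercise = 0.000000; V(0,0) = max -> 1.633625


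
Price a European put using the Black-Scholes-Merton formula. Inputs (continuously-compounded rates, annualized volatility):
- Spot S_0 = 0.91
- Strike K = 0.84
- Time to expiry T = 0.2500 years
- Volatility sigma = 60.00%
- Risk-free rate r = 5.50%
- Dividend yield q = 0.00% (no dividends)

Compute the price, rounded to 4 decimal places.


d1 = (ln(S/K) + (r - q + 0.5*sigma^2) * T) / (sigma * sqrt(T)) = 0.46264236
d2 = d1 - sigma * sqrt(T) = 0.16264236
exp(-rT) = 0.98634410; exp(-qT) = 1.00000000
P = K * exp(-rT) * N(-d2) - S_0 * exp(-qT) * N(-d1)
N(-d1) = 0.32181037; N(-d2) = 0.43540002
P = 0.8400 * 0.98634410 * 0.43540002 - 0.9100 * 1.00000000 * 0.32181037 = 0.0679

Answer: Price = 0.0679


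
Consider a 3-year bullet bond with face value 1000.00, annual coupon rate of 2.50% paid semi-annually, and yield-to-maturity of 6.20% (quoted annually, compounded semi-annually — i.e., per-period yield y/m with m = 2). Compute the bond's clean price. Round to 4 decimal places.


Coupon per period c = face * coupon_rate / m = 12.500000
Periods per year m = 2; per-period yield y/m = 0.031000
Number of cashflows N = 6
Cashflows (t years, CF_t, discount factor 1/(1+y/m)^(m*t), PV):
  t = 0.5000: CF_t = 12.500000, DF = 0.969932, PV = 12.124151
  t = 1.0000: CF_t = 12.500000, DF = 0.940768, PV = 11.759604
  t = 1.5000: CF_t = 12.500000, DF = 0.912481, PV = 11.406017
  t = 2.0000: CF_t = 12.500000, DF = 0.885045, PV = 11.063062
  t = 2.5000: CF_t = 12.500000, DF = 0.858434, PV = 10.730419
  t = 3.0000: CF_t = 1012.500000, DF = 0.832622, PV = 843.030020
Price P = sum_t PV_t = 900.113274

Answer: Price = 900.1133


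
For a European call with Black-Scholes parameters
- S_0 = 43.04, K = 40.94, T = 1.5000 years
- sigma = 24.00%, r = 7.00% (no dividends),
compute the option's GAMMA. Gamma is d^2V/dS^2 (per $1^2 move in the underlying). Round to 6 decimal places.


Answer: Gamma = 0.025121

Derivation:
d1 = 0.6743660804; d2 = 0.3804273113
phi(d1) = 0.3178030784; exp(-qT) = 1.0000000000; exp(-rT) = 0.9003245226
Gamma = exp(-qT) * phi(d1) / (S * sigma * sqrt(T)) = 1.0000000000 * 0.3178030784 / (43.0400 * 0.2400 * 1.2247448714) = 0.025121


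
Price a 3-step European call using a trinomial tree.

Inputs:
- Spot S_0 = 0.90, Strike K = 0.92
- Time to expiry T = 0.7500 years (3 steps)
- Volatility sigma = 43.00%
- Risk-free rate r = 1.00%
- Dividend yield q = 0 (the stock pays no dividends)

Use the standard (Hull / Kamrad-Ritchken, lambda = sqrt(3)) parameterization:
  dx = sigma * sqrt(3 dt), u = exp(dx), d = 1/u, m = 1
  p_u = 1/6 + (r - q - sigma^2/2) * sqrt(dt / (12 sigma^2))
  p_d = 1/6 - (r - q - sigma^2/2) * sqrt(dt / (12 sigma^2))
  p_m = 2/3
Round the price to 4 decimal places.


Answer: Price = V(0,0) = 0.1176

Derivation:
dt = T/N = 0.250000; dx = sigma*sqrt(3*dt) = 0.372391
u = exp(dx) = 1.451200; d = 1/u = 0.689085
p_u = 0.138991, p_m = 0.666667, p_d = 0.194343
Discount per step: exp(-r*dt) = 0.997503
Stock lattice S(k, j) with j the centered position index:
  k=0: S(0,+0) = 0.9000
  k=1: S(1,-1) = 0.6202; S(1,+0) = 0.9000; S(1,+1) = 1.3061
  k=2: S(2,-2) = 0.4274; S(2,-1) = 0.6202; S(2,+0) = 0.9000; S(2,+1) = 1.3061; S(2,+2) = 1.8954
  k=3: S(3,-3) = 0.2945; S(3,-2) = 0.4274; S(3,-1) = 0.6202; S(3,+0) = 0.9000; S(3,+1) = 1.3061; S(3,+2) = 1.8954; S(3,+3) = 2.7506
Terminal payoffs V(N, j) = max(S_T - K, 0):
  V(3,-3) = 0.000000; V(3,-2) = 0.000000; V(3,-1) = 0.000000; V(3,+0) = 0.000000; V(3,+1) = 0.386080; V(3,+2) = 0.975384; V(3,+3) = 1.830581
Backward induction: V(k, j) = exp(-r*dt) * [p_u * V(k+1, j+1) + p_m * V(k+1, j) + p_d * V(k+1, j-1)]
  V(2,-2) = exp(-r*dt) * [p_u*0.000000 + p_m*0.000000 + p_d*0.000000] = 0.000000
  V(2,-1) = exp(-r*dt) * [p_u*0.000000 + p_m*0.000000 + p_d*0.000000] = 0.000000
  V(2,+0) = exp(-r*dt) * [p_u*0.386080 + p_m*0.000000 + p_d*0.000000] = 0.053528
  V(2,+1) = exp(-r*dt) * [p_u*0.975384 + p_m*0.386080 + p_d*0.000000] = 0.391975
  V(2,+2) = exp(-r*dt) * [p_u*1.830581 + p_m*0.975384 + p_d*0.386080] = 0.977275
  V(1,-1) = exp(-r*dt) * [p_u*0.053528 + p_m*0.000000 + p_d*0.000000] = 0.007421
  V(1,+0) = exp(-r*dt) * [p_u*0.391975 + p_m*0.053528 + p_d*0.000000] = 0.089941
  V(1,+1) = exp(-r*dt) * [p_u*0.977275 + p_m*0.391975 + p_d*0.053528] = 0.406534
  V(0,+0) = exp(-r*dt) * [p_u*0.406534 + p_m*0.089941 + p_d*0.007421] = 0.117613


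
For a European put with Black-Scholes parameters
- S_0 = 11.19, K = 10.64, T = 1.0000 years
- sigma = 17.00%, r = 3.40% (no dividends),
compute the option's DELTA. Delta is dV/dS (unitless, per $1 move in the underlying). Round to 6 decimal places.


d1 = 0.5814708142; d2 = 0.4114708142
phi(d1) = 0.3368920632; exp(-qT) = 1.0000000000; exp(-rT) = 0.9665715046
N(-d1) = 0.2804615915
Delta = -exp(-qT) * N(-d1) = -1.0000000000 * 0.2804615915 = -0.280462

Answer: Delta = -0.280462


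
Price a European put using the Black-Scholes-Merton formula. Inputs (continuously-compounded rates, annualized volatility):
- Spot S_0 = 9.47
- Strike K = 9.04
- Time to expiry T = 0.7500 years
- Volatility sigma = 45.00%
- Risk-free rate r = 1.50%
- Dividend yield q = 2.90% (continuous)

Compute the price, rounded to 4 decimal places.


d1 = (ln(S/K) + (r - q + 0.5*sigma^2) * T) / (sigma * sqrt(T)) = 0.28715409
d2 = d1 - sigma * sqrt(T) = -0.10255734
exp(-rT) = 0.98881304; exp(-qT) = 0.97848483
P = K * exp(-rT) * N(-d2) - S_0 * exp(-qT) * N(-d1)
N(-d1) = 0.38699717; N(-d2) = 0.54084285
P = 9.0400 * 0.98881304 * 0.54084285 - 9.4700 * 0.97848483 * 0.38699717 = 1.2485

Answer: Price = 1.2485


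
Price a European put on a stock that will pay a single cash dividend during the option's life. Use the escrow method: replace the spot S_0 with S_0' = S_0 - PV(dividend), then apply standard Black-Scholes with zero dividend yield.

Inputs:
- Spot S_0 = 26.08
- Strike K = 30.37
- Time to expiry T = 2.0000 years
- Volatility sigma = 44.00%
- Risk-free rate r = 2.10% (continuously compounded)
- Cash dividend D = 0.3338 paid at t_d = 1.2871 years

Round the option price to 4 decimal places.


Answer: Price = 8.5117

Derivation:
PV(D) = D * exp(-r * t_d) = 0.3338 * 0.97333292 = 0.32489853
S_0' = S_0 - PV(D) = 26.0800 - 0.32489853 = 25.75510147
d1 = (ln(S_0'/K) + (r + sigma^2/2)*T) / (sigma*sqrt(T)) = 0.11374366
d2 = d1 - sigma*sqrt(T) = -0.50851031
exp(-rT) = 0.95886978
N(-d1) = 0.45472050; N(-d2) = 0.69445224
P = K * exp(-rT) * N(-d2) - S_0' * N(-d1) = 30.3700 * 0.95886978 * 0.69445224 - 25.75510147 * 0.45472050 = 8.5117


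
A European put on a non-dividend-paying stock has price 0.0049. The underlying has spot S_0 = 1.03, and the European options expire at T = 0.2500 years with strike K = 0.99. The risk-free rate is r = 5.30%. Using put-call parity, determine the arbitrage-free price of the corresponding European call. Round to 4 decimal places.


Put-call parity: C - P = S_0 * exp(-qT) - K * exp(-rT).
S_0 * exp(-qT) = 1.0300 * 1.00000000 = 1.03000000
K * exp(-rT) = 0.9900 * 0.98683739 = 0.97696902
C = P + S*exp(-qT) - K*exp(-rT)
C = 0.0049 + 1.03000000 - 0.97696902 = 0.0579

Answer: Call price = 0.0579


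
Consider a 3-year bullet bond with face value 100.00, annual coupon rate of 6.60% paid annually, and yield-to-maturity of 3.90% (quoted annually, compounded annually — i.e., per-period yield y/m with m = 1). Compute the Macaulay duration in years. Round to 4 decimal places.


Answer: Macaulay duration = 2.8250 years

Derivation:
Coupon per period c = face * coupon_rate / m = 6.600000
Periods per year m = 1; per-period yield y/m = 0.039000
Number of cashflows N = 3
Cashflows (t years, CF_t, discount factor 1/(1+y/m)^(m*t), PV):
  t = 1.0000: CF_t = 6.600000, DF = 0.962464, PV = 6.352262
  t = 2.0000: CF_t = 6.600000, DF = 0.926337, PV = 6.113823
  t = 3.0000: CF_t = 106.600000, DF = 0.891566, PV = 95.040905
Price P = sum_t PV_t = 107.506989
Macaulay numerator sum_t t * PV_t:
  t * PV_t at t = 1.0000: 6.352262
  t * PV_t at t = 2.0000: 12.227645
  t * PV_t at t = 3.0000: 285.122714
Macaulay duration D = (sum_t t * PV_t) / P = 303.702621 / 107.506989 = 2.824957


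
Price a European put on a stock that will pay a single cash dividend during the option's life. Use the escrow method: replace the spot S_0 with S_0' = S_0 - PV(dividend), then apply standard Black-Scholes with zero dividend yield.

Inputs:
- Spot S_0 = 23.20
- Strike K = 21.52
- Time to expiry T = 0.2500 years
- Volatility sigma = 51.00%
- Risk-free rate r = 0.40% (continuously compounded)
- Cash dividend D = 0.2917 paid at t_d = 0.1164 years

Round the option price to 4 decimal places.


PV(D) = D * exp(-r * t_d) = 0.2917 * 0.99953451 = 0.29156422
S_0' = S_0 - PV(D) = 23.2000 - 0.29156422 = 22.90843578
d1 = (ln(S_0'/K) + (r + sigma^2/2)*T) / (sigma*sqrt(T)) = 0.37660777
d2 = d1 - sigma*sqrt(T) = 0.12160777
exp(-rT) = 0.99900050
N(-d1) = 0.35323255; N(-d2) = 0.45160483
P = K * exp(-rT) * N(-d2) - S_0' * N(-d1) = 21.5200 * 0.99900050 * 0.45160483 - 22.90843578 * 0.35323255 = 1.6168

Answer: Price = 1.6168


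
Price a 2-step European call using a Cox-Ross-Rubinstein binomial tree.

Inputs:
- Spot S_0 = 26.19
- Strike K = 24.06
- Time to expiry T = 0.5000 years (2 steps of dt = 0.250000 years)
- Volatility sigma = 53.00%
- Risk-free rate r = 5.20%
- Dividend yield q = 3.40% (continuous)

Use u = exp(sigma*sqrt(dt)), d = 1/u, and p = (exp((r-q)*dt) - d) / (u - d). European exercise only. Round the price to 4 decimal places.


dt = T/N = 0.250000
u = exp(sigma*sqrt(dt)) = 1.303431; d = 1/u = 0.767206
p = (exp((r-q)*dt) - d) / (u - d) = 0.442546
Discount per step: exp(-r*dt) = 0.987084
Stock lattice S(k, i) with i counting down-moves:
  k=0: S(0,0) = 26.1900
  k=1: S(1,0) = 34.1369; S(1,1) = 20.0931
  k=2: S(2,0) = 44.4950; S(2,1) = 26.1900; S(2,2) = 15.4156
Terminal payoffs V(N, i) = max(S_T - K, 0):
  V(2,0) = 20.435037; V(2,1) = 2.130000; V(2,2) = 0.000000
Backward induction: V(k, i) = exp(-r*dt) * [p * V(k+1, i) + (1-p) * V(k+1, i+1)].
  V(1,0) = exp(-r*dt) * [p*20.435037 + (1-p)*2.130000] = 10.098679
  V(1,1) = exp(-r*dt) * [p*2.130000 + (1-p)*0.000000] = 0.930448
  V(0,0) = exp(-r*dt) * [p*10.098679 + (1-p)*0.930448] = 4.923389

Answer: Price = V(0,0) = 4.9234


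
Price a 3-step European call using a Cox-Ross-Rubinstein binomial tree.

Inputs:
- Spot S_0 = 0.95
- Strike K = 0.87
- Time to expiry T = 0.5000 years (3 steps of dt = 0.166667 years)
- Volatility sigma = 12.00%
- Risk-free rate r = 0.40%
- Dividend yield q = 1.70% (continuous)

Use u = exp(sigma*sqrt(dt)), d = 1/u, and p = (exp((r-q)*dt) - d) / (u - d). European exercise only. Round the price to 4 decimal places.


Answer: Price = V(0,0) = 0.0813

Derivation:
dt = T/N = 0.166667
u = exp(sigma*sqrt(dt)) = 1.050210; d = 1/u = 0.952191
p = (exp((r-q)*dt) - d) / (u - d) = 0.465674
Discount per step: exp(-r*dt) = 0.999334
Stock lattice S(k, i) with i counting down-moves:
  k=0: S(0,0) = 0.9500
  k=1: S(1,0) = 0.9977; S(1,1) = 0.9046
  k=2: S(2,0) = 1.0478; S(2,1) = 0.9500; S(2,2) = 0.8613
  k=3: S(3,0) = 1.1004; S(3,1) = 0.9977; S(3,2) = 0.9046; S(3,3) = 0.8202
Terminal payoffs V(N, i) = max(S_T - K, 0):
  V(3,0) = 0.230403; V(3,1) = 0.127699; V(3,2) = 0.034581; V(3,3) = 0.000000
Backward induction: V(k, i) = exp(-r*dt) * [p * V(k+1, i) + (1-p) * V(k+1, i+1)].
  V(2,0) = exp(-r*dt) * [p*0.230403 + (1-p)*0.127699] = 0.175409
  V(2,1) = exp(-r*dt) * [p*0.127699 + (1-p)*0.034581] = 0.077892
  V(2,2) = exp(-r*dt) * [p*0.034581 + (1-p)*0.000000] = 0.016093
  V(1,0) = exp(-r*dt) * [p*0.175409 + (1-p)*0.077892] = 0.123221
  V(1,1) = exp(-r*dt) * [p*0.077892 + (1-p)*0.016093] = 0.044841
  V(0,0) = exp(-r*dt) * [p*0.123221 + (1-p)*0.044841] = 0.081286


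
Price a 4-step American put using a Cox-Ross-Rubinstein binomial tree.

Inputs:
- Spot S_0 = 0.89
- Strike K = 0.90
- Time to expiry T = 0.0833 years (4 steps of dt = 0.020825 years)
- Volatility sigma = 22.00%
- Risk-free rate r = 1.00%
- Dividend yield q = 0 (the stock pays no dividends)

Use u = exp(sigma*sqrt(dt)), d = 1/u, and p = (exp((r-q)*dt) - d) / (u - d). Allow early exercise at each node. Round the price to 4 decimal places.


dt = T/N = 0.020825
u = exp(sigma*sqrt(dt)) = 1.032257; d = 1/u = 0.968751
p = (exp((r-q)*dt) - d) / (u - d) = 0.495343
Discount per step: exp(-r*dt) = 0.999792
Stock lattice S(k, i) with i counting down-moves:
  k=0: S(0,0) = 0.8900
  k=1: S(1,0) = 0.9187; S(1,1) = 0.8622
  k=2: S(2,0) = 0.9483; S(2,1) = 0.8900; S(2,2) = 0.8352
  k=3: S(3,0) = 0.9789; S(3,1) = 0.9187; S(3,2) = 0.8622; S(3,3) = 0.8091
  k=4: S(4,0) = 1.0105; S(4,1) = 0.9483; S(4,2) = 0.8900; S(4,3) = 0.8352; S(4,4) = 0.7839
Terminal payoffs V(N, i) = max(K - S_T, 0):
  V(4,0) = 0.000000; V(4,1) = 0.000000; V(4,2) = 0.010000; V(4,3) = 0.064755; V(4,4) = 0.116140
Backward induction: V(k, i) = exp(-r*dt) * [p * V(k+1, i) + (1-p) * V(k+1, i+1)]; then take max(V_cont, immediate exercise) for American.
  V(3,0) = exp(-r*dt) * [p*0.000000 + (1-p)*0.000000] = 0.000000; exercise = 0.000000; V(3,0) = max -> 0.000000
  V(3,1) = exp(-r*dt) * [p*0.000000 + (1-p)*0.010000] = 0.005046; exercise = 0.000000; V(3,1) = max -> 0.005046
  V(3,2) = exp(-r*dt) * [p*0.010000 + (1-p)*0.064755] = 0.037624; exercise = 0.037812; V(3,2) = max -> 0.037812
  V(3,3) = exp(-r*dt) * [p*0.064755 + (1-p)*0.116140] = 0.090668; exercise = 0.090855; V(3,3) = max -> 0.090855
  V(2,0) = exp(-r*dt) * [p*0.000000 + (1-p)*0.005046] = 0.002546; exercise = 0.000000; V(2,0) = max -> 0.002546
  V(2,1) = exp(-r*dt) * [p*0.005046 + (1-p)*0.037812] = 0.021577; exercise = 0.010000; V(2,1) = max -> 0.021577
  V(2,2) = exp(-r*dt) * [p*0.037812 + (1-p)*0.090855] = 0.064567; exercise = 0.064755; V(2,2) = max -> 0.064755
  V(1,0) = exp(-r*dt) * [p*0.002546 + (1-p)*0.021577] = 0.012147; exercise = 0.000000; V(1,0) = max -> 0.012147
  V(1,1) = exp(-r*dt) * [p*0.021577 + (1-p)*0.064755] = 0.043358; exercise = 0.037812; V(1,1) = max -> 0.043358
  V(0,0) = exp(-r*dt) * [p*0.012147 + (1-p)*0.043358] = 0.027892; exercise = 0.010000; V(0,0) = max -> 0.027892

Answer: Price = V(0,0) = 0.0279
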